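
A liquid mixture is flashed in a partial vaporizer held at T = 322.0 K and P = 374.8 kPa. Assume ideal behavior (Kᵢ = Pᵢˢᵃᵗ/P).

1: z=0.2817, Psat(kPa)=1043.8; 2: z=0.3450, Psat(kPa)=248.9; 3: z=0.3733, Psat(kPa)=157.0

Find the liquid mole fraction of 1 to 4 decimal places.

Raoult's law: Kᵢ = Pᵢˢᵃᵗ/P = Pᵢˢᵃᵗ/374.8.
  K_1 = 1043.8/374.8 = 2.784952, K_2 = 248.9/374.8 = 0.664088, K_3 = 157.0/374.8 = 0.418890
Let β = V/F and solve Σ zᵢ(Kᵢ−1)/(1+β(Kᵢ−1)) = 0.
Check two-phase: ΣzᵢKᵢ = 1.1700 > 1 and Σzᵢ/Kᵢ = 1.5118 > 1, so g(0) = 0.1700 > 0 and g(1) = -0.5118 < 0.
Iterate (Newton) starting at β = 0.38:
  β = 0.3800: g = -0.11165, g' = -0.5774 → β = 0.1866
  β = 0.1866: g = 0.01020, g' = -0.7079 → β = 0.2011
  β = 0.2011: g = 0.00011, g' = -0.6924 → β = 0.2012
Converged at β = 0.2012.
Compositions from xᵢ = zᵢ/(1+β(Kᵢ−1)), yᵢ = Kᵢxᵢ:
  1: x = 0.2073, y = 0.5772
  2: x = 0.3700, y = 0.2457
  3: x = 0.4227, y = 0.1771

x_1 = 0.2073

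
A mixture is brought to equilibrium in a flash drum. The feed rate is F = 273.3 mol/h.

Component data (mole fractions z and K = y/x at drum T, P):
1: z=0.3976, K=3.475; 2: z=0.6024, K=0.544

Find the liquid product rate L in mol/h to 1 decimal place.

Binary case is linear: z₁(K₁−1)(1+ψ(K₂−1)) + z₂(K₂−1)(1+ψ(K₁−1)) = 0
⇒ ψ = [z₁(K₁−1)+z₂(K₂−1)] / [−(K₁−1)(K₂−1)] = 0.70937/1.12860 = 0.6285
Then V = ψ·F = 0.6285·273.3 = 171.8 mol/h and L = F − V = 101.5 mol/h.

L = 101.5 mol/h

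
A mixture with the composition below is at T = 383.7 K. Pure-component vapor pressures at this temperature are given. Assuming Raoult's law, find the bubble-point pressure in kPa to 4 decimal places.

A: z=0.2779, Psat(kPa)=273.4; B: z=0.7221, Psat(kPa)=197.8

At the bubble point ψ → 0, so ΣzᵢKᵢ = 1 with Kᵢ = Pᵢˢᵃᵗ/P ⇒ P = ΣzᵢPᵢˢᵃᵗ.
P = 0.2779·273.4 + 0.7221·197.8 = 218.8092 kPa

Pbub = 218.8092 kPa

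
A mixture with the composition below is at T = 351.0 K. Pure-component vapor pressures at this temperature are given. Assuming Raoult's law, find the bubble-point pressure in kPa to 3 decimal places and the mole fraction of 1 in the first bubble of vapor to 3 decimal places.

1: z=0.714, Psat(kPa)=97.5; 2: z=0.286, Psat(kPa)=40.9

Pbub = 81.312 kPa, y_1 = 0.856

At the bubble point ψ → 0, so ΣzᵢKᵢ = 1 with Kᵢ = Pᵢˢᵃᵗ/P ⇒ P = ΣzᵢPᵢˢᵃᵗ.
P = 0.714·97.5 + 0.286·40.9 = 81.312 kPa
yᵢ = zᵢPᵢˢᵃᵗ/P ⇒ y_1 = 0.714·97.5/81.312 = 0.856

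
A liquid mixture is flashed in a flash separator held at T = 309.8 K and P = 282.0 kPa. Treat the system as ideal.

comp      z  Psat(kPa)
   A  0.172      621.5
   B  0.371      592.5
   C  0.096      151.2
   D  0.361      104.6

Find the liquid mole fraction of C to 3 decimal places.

x_C = 0.125

Raoult's law: Kᵢ = Pᵢˢᵃᵗ/P = Pᵢˢᵃᵗ/282.0.
  K_A = 621.5/282.0 = 2.20390, K_B = 592.5/282.0 = 2.10106, K_C = 151.2/282.0 = 0.53617, K_D = 104.6/282.0 = 0.37092
Rachford–Rice: g(ψ) = Σ zᵢ(Kᵢ−1)/(1+ψ(Kᵢ−1)) = 0.
g(0) = ΣzᵢKᵢ − 1 = 0.344 and g(1) = 1 − Σzᵢ/Kᵢ = -0.407, so a root lies in (0, 1).
Newton iteration, ψ⁰ = 0.5:
  ψ = 0.500: g = 0.0034, g' = -0.623 → ψ = 0.506
Converged at ψ = 0.506.
Compositions from xᵢ = zᵢ/(1+ψ(Kᵢ−1)), yᵢ = Kᵢxᵢ:
  A: x = 0.107, y = 0.236
  B: x = 0.238, y = 0.501
  C: x = 0.125, y = 0.067
  D: x = 0.529, y = 0.196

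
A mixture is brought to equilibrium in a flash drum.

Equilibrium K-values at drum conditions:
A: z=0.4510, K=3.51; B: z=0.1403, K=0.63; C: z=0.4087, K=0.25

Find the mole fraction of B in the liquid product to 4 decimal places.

x_B = 0.1687

Let ψ = V/F and solve Σ zᵢ(Kᵢ−1)/(1+ψ(Kᵢ−1)) = 0.
Check two-phase: ΣzᵢKᵢ = 1.7736 > 1 and Σzᵢ/Kᵢ = 1.9860 > 1, so g(0) = 0.7736 > 0 and g(1) = -0.9860 < 0.
Iterate (Newton) starting at ψ = 0.63:
  ψ = 0.6300: g = -0.21024, g' = -1.2853 → ψ = 0.4664
  ψ = 0.4664: g = -0.01270, g' = -1.1749 → ψ = 0.4556
Converged at ψ = 0.4556.
Compositions from xᵢ = zᵢ/(1+ψ(Kᵢ−1)), yᵢ = Kᵢxᵢ:
  A: x = 0.2104, y = 0.7385
  B: x = 0.1687, y = 0.1063
  C: x = 0.6209, y = 0.1552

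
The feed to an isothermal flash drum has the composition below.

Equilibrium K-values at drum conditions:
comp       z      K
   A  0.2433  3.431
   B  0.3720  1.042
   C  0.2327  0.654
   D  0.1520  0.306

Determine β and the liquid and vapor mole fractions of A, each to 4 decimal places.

Iterate (Newton) starting at β = 0.34:
  β = 0.3400: g = 0.10990, g' = -0.5928 → β = 0.5254
  β = 0.5254: g = 0.01059, g' = -0.5008 → β = 0.5465
  β = 0.5465: g = 0.00003, g' = -0.4982 → β = 0.5466
Converged at β = 0.5466.
Compositions from xᵢ = zᵢ/(1+β(Kᵢ−1)), yᵢ = Kᵢxᵢ:
  A: x = 0.1045, y = 0.3585
  B: x = 0.3637, y = 0.3789
  C: x = 0.2870, y = 0.1877
  D: x = 0.2449, y = 0.0749

β = 0.5466, x_A = 0.1045, y_A = 0.3585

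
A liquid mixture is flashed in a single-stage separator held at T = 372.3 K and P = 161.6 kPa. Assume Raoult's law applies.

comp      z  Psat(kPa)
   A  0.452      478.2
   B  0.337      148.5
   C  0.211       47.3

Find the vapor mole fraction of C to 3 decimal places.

Raoult's law: Kᵢ = Pᵢˢᵃᵗ/P = Pᵢˢᵃᵗ/161.6.
  K_A = 478.2/161.6 = 2.95916, K_B = 148.5/161.6 = 0.91894, K_C = 47.3/161.6 = 0.29270
Rachford–Rice: g(ψ) = Σ zᵢ(Kᵢ−1)/(1+ψ(Kᵢ−1)) = 0.
Check two-phase: ΣzᵢKᵢ = 1.709 > 1 and Σzᵢ/Kᵢ = 1.240 > 1, so g(0) = 0.709 > 0 and g(1) = -0.240 < 0.
Newton–Raphson from ψ = 0.5:
  ψ = 0.500: g = 0.1880, g' = -0.698 → ψ = 0.769
  ψ = 0.769: g = -0.0034, g' = -0.787 → ψ = 0.765
Converged at ψ = 0.765.
Compositions from xᵢ = zᵢ/(1+ψ(Kᵢ−1)), yᵢ = Kᵢxᵢ:
  A: x = 0.181, y = 0.535
  B: x = 0.359, y = 0.330
  C: x = 0.460, y = 0.135

y_C = 0.135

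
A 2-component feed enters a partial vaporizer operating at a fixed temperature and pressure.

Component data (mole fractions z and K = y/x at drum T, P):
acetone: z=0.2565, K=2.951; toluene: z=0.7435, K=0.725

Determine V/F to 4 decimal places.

V/F = 0.5516

Material balance + equilibrium reduce to Σ zᵢ(Kᵢ−1)/(1+V/F(Kᵢ−1)) = 0.
Feasibility: ΣzᵢKᵢ = 1.2960, Σzᵢ/Kᵢ = 1.1124 — both > 1, two phases present.
Binary case is linear: z₁(K₁−1)(1+V/F(K₂−1)) + z₂(K₂−1)(1+V/F(K₁−1)) = 0
⇒ V/F = [z₁(K₁−1)+z₂(K₂−1)] / [−(K₁−1)(K₂−1)] = 0.29597/0.53653 = 0.5516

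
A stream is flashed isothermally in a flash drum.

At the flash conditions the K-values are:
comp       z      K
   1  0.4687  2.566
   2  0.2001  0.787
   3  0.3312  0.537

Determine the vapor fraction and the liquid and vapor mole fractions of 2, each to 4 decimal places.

ψ = 0.8738, x_2 = 0.2459, y_2 = 0.1935

Newton iteration, ψ⁰ = 0.5:
  ψ = 0.5000: g = 0.16442, g' = -0.4931 → ψ = 0.8334
  ψ = 0.8334: g = 0.01690, g' = -0.4180 → ψ = 0.8738
Converged at ψ = 0.8738.
Compositions from xᵢ = zᵢ/(1+ψ(Kᵢ−1)), yᵢ = Kᵢxᵢ:
  1: x = 0.1979, y = 0.5078
  2: x = 0.2459, y = 0.1935
  3: x = 0.5562, y = 0.2987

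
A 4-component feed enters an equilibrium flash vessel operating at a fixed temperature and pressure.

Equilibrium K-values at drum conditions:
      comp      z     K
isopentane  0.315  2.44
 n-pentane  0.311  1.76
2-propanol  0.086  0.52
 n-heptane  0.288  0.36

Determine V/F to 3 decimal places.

Material balance + equilibrium reduce to Σ zᵢ(Kᵢ−1)/(1+V/F(Kᵢ−1)) = 0.
g(0) = ΣzᵢKᵢ − 1 = 0.464 and g(1) = 1 − Σzᵢ/Kᵢ = -0.271, so a root lies in (0, 1).
Newton iteration, V/F⁰ = 0.5:
  V/F = 0.500: g = 0.1096, g' = -0.605 → V/F = 0.681
  V/F = 0.681: g = -0.0035, g' = -0.659 → V/F = 0.676
Converged at V/F = 0.676.

V/F = 0.676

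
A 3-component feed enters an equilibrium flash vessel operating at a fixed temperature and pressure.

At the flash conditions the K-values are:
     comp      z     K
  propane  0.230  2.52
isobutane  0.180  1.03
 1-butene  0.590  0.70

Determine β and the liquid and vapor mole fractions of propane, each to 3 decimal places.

Newton–Raphson from β = 0.5:
  β = 0.500: g = -0.0043, g' = -0.245 → β = 0.483
Converged at β = 0.483.
Compositions from xᵢ = zᵢ/(1+β(Kᵢ−1)), yᵢ = Kᵢxᵢ:
  propane: x = 0.133, y = 0.334
  isobutane: x = 0.177, y = 0.183
  1-butene: x = 0.690, y = 0.483

β = 0.483, x_propane = 0.133, y_propane = 0.334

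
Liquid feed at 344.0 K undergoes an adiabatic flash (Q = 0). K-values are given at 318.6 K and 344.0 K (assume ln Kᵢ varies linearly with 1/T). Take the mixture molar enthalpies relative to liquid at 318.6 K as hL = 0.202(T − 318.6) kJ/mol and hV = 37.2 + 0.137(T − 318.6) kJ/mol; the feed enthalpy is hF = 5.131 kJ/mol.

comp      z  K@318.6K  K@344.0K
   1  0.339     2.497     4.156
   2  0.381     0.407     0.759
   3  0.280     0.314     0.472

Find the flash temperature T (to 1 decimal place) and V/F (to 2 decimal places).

Adiabatic flash: solve Rachford–Rice at each trial T, then check hF = ψ·hV(T) + (1−ψ)·hL(T).
  T = 318.6 K: K = (2.497, 0.407, 0.314), RR gives ψ = 0.094, H_out = 3.509 kJ/mol
  T = 344.0 K: K = (4.156, 0.759, 0.472), RR gives ψ = 0.679, H_out = 29.279 kJ/mol
  T = 331.3 K: K = (3.253, 0.562, 0.388), RR gives ψ = 0.365, H_out = 15.846 kJ/mol
  T = 325.0 K: K = (2.860, 0.481, 0.350), RR gives ψ = 0.233, H_out = 9.879 kJ/mol
  T = 321.8 K: K = (2.674, 0.443, 0.332), RR gives ψ = 0.166, H_out = 6.774 kJ/mol
  T = 320.2 K: K = (2.585, 0.425, 0.323), RR gives ψ = 0.131, H_out = 5.167 kJ/mol
Linear interpolation between T = 318.6 (H_out = 3.509) and T = 320.2 (H_out = 5.167) on hF = 5.131 gives T ≈ 320.2 K, at which ψ = 0.13.

T = 320.2 K, V/F = 0.13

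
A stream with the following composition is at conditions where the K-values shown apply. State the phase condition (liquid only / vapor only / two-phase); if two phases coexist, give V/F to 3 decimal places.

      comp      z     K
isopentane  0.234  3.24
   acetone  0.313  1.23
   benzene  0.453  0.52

two-phase, V/F = 0.558

ΣzᵢKᵢ = 1.379; Σzᵢ/Kᵢ = 1.198.
Both exceed 1, so a two-phase solution exists.
Newton iteration, ψ⁰ = 0.37:
  ψ = 0.370: g = 0.0886, g' = -0.519 → ψ = 0.540
  ψ = 0.540: g = 0.0075, g' = -0.444 → ψ = 0.557
  ψ = 0.557: g = 0.0000, g' = -0.440 → ψ = 0.558
Converged at ψ = 0.558.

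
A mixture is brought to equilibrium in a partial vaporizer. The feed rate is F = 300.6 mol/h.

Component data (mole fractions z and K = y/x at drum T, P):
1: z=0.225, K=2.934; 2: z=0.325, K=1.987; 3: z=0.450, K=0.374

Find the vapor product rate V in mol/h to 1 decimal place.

V = 160.9 mol/h

Let ψ = V/F and solve Σ zᵢ(Kᵢ−1)/(1+ψ(Kᵢ−1)) = 0.
g(0) = ΣzᵢKᵢ − 1 = 0.474 and g(1) = 1 − Σzᵢ/Kᵢ = -0.443, so a root lies in (0, 1).
Newton–Raphson from ψ = 0.61:
  ψ = 0.610: g = -0.0559, g' = -0.762 → ψ = 0.537
  ψ = 0.537: g = -0.0010, g' = -0.738 → ψ = 0.535
Converged at ψ = 0.535.
Then V = ψ·F = 0.5353·300.6 = 160.9 mol/h and L = F − V = 139.7 mol/h.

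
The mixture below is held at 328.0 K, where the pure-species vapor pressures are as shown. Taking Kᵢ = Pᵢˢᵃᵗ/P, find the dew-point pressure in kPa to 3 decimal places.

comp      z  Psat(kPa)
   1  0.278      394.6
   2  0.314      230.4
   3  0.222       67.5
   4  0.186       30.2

Pdew = 86.842 kPa

At the dew point ψ → 1, so Σzᵢ/Kᵢ = 1 with Kᵢ = Pᵢˢᵃᵗ/P ⇒ 1/P = Σzᵢ/Pᵢˢᵃᵗ.
1/P = 0.278/394.6 + 0.314/230.4 + 0.222/67.5 + 0.186/30.2 = 0.011515 ⇒ P = 86.842 kPa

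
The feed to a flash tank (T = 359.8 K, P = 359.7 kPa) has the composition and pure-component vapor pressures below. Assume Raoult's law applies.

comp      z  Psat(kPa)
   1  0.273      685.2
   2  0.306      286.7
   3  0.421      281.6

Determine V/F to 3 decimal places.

V/F = 0.489

Raoult's law: Kᵢ = Pᵢˢᵃᵗ/P = Pᵢˢᵃᵗ/359.7.
  K_1 = 685.2/359.7 = 1.90492, K_2 = 286.7/359.7 = 0.79705, K_3 = 281.6/359.7 = 0.78287
Rachford–Rice: g(V/F) = Σ zᵢ(Kᵢ−1)/(1+V/F(Kᵢ−1)) = 0.
Feasibility: ΣzᵢKᵢ = 1.094, Σzᵢ/Kᵢ = 1.065 — both > 1, two phases present.
Iterate (Newton) starting at V/F = 0.4:
  V/F = 0.400: g = 0.0137, g' = -0.159 → V/F = 0.486
  V/F = 0.486: g = 0.0005, g' = -0.148 → V/F = 0.489
Converged at V/F = 0.489.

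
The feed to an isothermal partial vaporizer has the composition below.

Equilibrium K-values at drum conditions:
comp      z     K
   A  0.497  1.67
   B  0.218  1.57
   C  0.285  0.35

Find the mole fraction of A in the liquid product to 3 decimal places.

x_A = 0.346

Newton iteration, ψ⁰ = 0.5:
  ψ = 0.500: g = 0.0717, g' = -0.432 → ψ = 0.666
  ψ = 0.666: g = -0.0062, g' = -0.518 → ψ = 0.654
Converged at ψ = 0.654.
Compositions from xᵢ = zᵢ/(1+ψ(Kᵢ−1)), yᵢ = Kᵢxᵢ:
  A: x = 0.346, y = 0.577
  B: x = 0.159, y = 0.249
  C: x = 0.496, y = 0.173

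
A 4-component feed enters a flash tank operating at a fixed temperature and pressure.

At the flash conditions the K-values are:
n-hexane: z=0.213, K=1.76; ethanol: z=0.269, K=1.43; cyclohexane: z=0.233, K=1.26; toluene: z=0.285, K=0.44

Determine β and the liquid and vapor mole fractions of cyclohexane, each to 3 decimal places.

β = 0.649, x_cyclohexane = 0.199, y_cyclohexane = 0.251

Rachford–Rice: g(β) = Σ zᵢ(Kᵢ−1)/(1+β(Kᵢ−1)) = 0.
g(0) = ΣzᵢKᵢ − 1 = 0.179 and g(1) = 1 − Σzᵢ/Kᵢ = -0.142, so a root lies in (0, 1).
Newton–Raphson from β = 0.62:
  β = 0.620: g = 0.0090, g' = -0.309 → β = 0.649
Converged at β = 0.649.
Compositions from xᵢ = zᵢ/(1+β(Kᵢ−1)), yᵢ = Kᵢxᵢ:
  n-hexane: x = 0.143, y = 0.251
  ethanol: x = 0.210, y = 0.301
  cyclohexane: x = 0.199, y = 0.251
  toluene: x = 0.448, y = 0.197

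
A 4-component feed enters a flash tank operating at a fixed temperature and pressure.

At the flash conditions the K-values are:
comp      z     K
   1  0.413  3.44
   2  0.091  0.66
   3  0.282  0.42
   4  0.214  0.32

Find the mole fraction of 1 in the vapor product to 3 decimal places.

Iterate (Newton) starting at β = 0.5:
  β = 0.500: g = -0.0342, g' = -0.930 → β = 0.463
Converged at β = 0.463.
Compositions from xᵢ = zᵢ/(1+β(Kᵢ−1)), yᵢ = Kᵢxᵢ:
  1: x = 0.194, y = 0.667
  2: x = 0.108, y = 0.071
  3: x = 0.386, y = 0.162
  4: x = 0.312, y = 0.100

y_1 = 0.667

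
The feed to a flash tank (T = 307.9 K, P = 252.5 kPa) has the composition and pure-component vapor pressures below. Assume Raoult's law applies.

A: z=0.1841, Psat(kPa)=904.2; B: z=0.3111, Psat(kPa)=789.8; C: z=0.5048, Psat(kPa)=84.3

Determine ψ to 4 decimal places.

ψ = 0.5225

Raoult's law: Kᵢ = Pᵢˢᵃᵗ/P = Pᵢˢᵃᵗ/252.5.
  K_A = 904.2/252.5 = 3.580990, K_B = 789.8/252.5 = 3.127921, K_C = 84.3/252.5 = 0.333861
Material balance + equilibrium reduce to Σ zᵢ(Kᵢ−1)/(1+ψ(Kᵢ−1)) = 0.
g(0) = ΣzᵢKᵢ − 1 = 0.8009 and g(1) = 1 − Σzᵢ/Kᵢ = -0.6629, so a root lies in (0, 1).
Newton–Raphson from ψ = 0.5:
  ψ = 0.5000: g = 0.02399, g' = -1.0680 → ψ = 0.5225
Converged at ψ = 0.5225.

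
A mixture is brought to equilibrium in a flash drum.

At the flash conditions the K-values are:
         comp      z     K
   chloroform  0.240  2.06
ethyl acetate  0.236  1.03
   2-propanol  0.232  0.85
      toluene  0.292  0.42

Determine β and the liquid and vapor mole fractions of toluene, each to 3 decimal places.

Material balance + equilibrium reduce to Σ zᵢ(Kᵢ−1)/(1+β(Kᵢ−1)) = 0.
g(0) = ΣzᵢKᵢ − 1 = 0.057 and g(1) = 1 − Σzᵢ/Kᵢ = -0.314, so a root lies in (0, 1).
Iterate (Newton) starting at β = 0.5:
  β = 0.500: g = -0.1029, g' = -0.316 → β = 0.175
  β = 0.175: g = -0.0025, g' = -0.319 → β = 0.167
Converged at β = 0.167.
Compositions from xᵢ = zᵢ/(1+β(Kᵢ−1)), yᵢ = Kᵢxᵢ:
  chloroform: x = 0.204, y = 0.420
  ethyl acetate: x = 0.235, y = 0.242
  2-propanol: x = 0.238, y = 0.202
  toluene: x = 0.323, y = 0.136

β = 0.167, x_toluene = 0.323, y_toluene = 0.136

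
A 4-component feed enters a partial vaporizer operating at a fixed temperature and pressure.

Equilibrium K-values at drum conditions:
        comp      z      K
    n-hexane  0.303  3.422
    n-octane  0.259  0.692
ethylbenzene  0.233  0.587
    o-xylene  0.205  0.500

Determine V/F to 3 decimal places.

V/F = 0.464

Rachford–Rice: g(V/F) = Σ zᵢ(Kᵢ−1)/(1+V/F(Kᵢ−1)) = 0.
Check two-phase: ΣzᵢKᵢ = 1.455 > 1 and Σzᵢ/Kᵢ = 1.270 > 1, so g(0) = 0.455 > 0 and g(1) = -0.270 < 0.
Newton–Raphson from V/F = 0.45:
  V/F = 0.450: g = 0.0081, g' = -0.585 → V/F = 0.464
Converged at V/F = 0.464.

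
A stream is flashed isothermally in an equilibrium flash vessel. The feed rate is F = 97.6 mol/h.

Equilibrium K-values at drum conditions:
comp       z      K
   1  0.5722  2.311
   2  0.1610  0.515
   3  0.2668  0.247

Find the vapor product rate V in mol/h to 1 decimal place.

V = 52.1 mol/h

Newton iteration, ψ⁰ = 0.42:
  ψ = 0.4200: g = 0.09189, g' = -0.7923 → ψ = 0.5360
  ψ = 0.5360: g = -0.00179, g' = -0.8337 → ψ = 0.5338
Converged at ψ = 0.5338.
Then V = ψ·F = 0.5338·97.6 = 52.1 mol/h and L = F − V = 45.5 mol/h.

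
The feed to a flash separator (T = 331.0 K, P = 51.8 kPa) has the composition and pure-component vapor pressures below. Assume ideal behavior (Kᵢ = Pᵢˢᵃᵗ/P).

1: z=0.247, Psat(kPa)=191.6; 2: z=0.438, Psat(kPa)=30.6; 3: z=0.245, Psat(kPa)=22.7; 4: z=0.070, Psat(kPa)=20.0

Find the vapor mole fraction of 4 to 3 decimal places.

Raoult's law: Kᵢ = Pᵢˢᵃᵗ/P = Pᵢˢᵃᵗ/51.8.
  K_1 = 191.6/51.8 = 3.69884, K_2 = 30.6/51.8 = 0.59073, K_3 = 22.7/51.8 = 0.43822, K_4 = 20.0/51.8 = 0.38610
Rachford–Rice: g(V/F) = Σ zᵢ(Kᵢ−1)/(1+V/F(Kᵢ−1)) = 0.
Feasibility: ΣzᵢKᵢ = 1.307, Σzᵢ/Kᵢ = 1.549 — both > 1, two phases present.
Newton iteration, V/F⁰ = 0.5:
  V/F = 0.500: g = -0.1950, g' = -0.646 → V/F = 0.198
  V/F = 0.198: g = 0.0354, g' = -0.983 → V/F = 0.234
  V/F = 0.234: g = 0.0015, g' = -0.904 → V/F = 0.236
Converged at V/F = 0.236.
Compositions from xᵢ = zᵢ/(1+V/F(Kᵢ−1)), yᵢ = Kᵢxᵢ:
  1: x = 0.151, y = 0.558
  2: x = 0.485, y = 0.286
  3: x = 0.282, y = 0.124
  4: x = 0.082, y = 0.032

y_4 = 0.032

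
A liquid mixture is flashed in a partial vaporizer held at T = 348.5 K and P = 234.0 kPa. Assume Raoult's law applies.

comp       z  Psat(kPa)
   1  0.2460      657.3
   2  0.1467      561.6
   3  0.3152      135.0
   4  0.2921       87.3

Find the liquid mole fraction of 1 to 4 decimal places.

x_1 = 0.1461

Raoult's law: Kᵢ = Pᵢˢᵃᵗ/P = Pᵢˢᵃᵗ/234.0.
  K_1 = 657.3/234.0 = 2.808974, K_2 = 561.6/234.0 = 2.400000, K_3 = 135.0/234.0 = 0.576923, K_4 = 87.3/234.0 = 0.373077
Material balance + equilibrium reduce to Σ zᵢ(Kᵢ−1)/(1+V/F(Kᵢ−1)) = 0.
Check two-phase: ΣzᵢKᵢ = 1.3339 > 1 and Σzᵢ/Kᵢ = 1.4780 > 1, so g(0) = 0.3339 > 0 and g(1) = -0.4780 < 0.
Iterate (Newton) starting at V/F = 0.59:
  V/F = 0.5900: g = -0.14060, g' = -0.6639 → V/F = 0.3782
  V/F = 0.3782: g = -0.00031, g' = -0.6839 → V/F = 0.3778
Converged at V/F = 0.3778.
Compositions from xᵢ = zᵢ/(1+V/F(Kᵢ−1)), yᵢ = Kᵢxᵢ:
  1: x = 0.1461, y = 0.4105
  2: x = 0.0960, y = 0.2303
  3: x = 0.3752, y = 0.2164
  4: x = 0.3828, y = 0.1428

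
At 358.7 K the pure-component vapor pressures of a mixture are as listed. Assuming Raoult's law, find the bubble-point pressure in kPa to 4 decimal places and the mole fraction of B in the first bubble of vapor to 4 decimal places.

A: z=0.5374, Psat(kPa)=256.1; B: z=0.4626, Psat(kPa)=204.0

At the bubble point ψ → 0, so ΣzᵢKᵢ = 1 with Kᵢ = Pᵢˢᵃᵗ/P ⇒ P = ΣzᵢPᵢˢᵃᵗ.
P = 0.5374·256.1 + 0.4626·204.0 = 231.9985 kPa
yᵢ = zᵢPᵢˢᵃᵗ/P ⇒ y_B = 0.4626·204.0/231.9985 = 0.4068

Pbub = 231.9985 kPa, y_B = 0.4068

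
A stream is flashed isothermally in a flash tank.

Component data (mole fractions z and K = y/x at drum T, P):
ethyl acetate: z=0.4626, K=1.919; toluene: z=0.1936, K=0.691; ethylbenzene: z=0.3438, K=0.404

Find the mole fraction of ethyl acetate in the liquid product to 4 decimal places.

Rachford–Rice: g(ψ) = Σ zᵢ(Kᵢ−1)/(1+ψ(Kᵢ−1)) = 0.
Feasibility: ΣzᵢKᵢ = 1.1604, Σzᵢ/Kᵢ = 1.3722 — both > 1, two phases present.
Newton–Raphson from ψ = 0.5:
  ψ = 0.5000: g = -0.07136, g' = -0.4571 → ψ = 0.3439
  ψ = 0.3439: g = -0.00162, g' = -0.4419 → ψ = 0.3402
Converged at ψ = 0.3402.
Compositions from xᵢ = zᵢ/(1+ψ(Kᵢ−1)), yᵢ = Kᵢxᵢ:
  ethyl acetate: x = 0.3524, y = 0.6763
  toluene: x = 0.2163, y = 0.1495
  ethylbenzene: x = 0.4312, y = 0.1742

x_ethyl acetate = 0.3524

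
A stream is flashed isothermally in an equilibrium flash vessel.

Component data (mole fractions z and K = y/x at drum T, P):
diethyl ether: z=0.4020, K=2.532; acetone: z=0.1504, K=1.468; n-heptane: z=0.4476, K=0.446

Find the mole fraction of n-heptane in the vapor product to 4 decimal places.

y_n-heptane = 0.3009

Rachford–Rice: g(ψ) = Σ zᵢ(Kᵢ−1)/(1+ψ(Kᵢ−1)) = 0.
Check two-phase: ΣzᵢKᵢ = 1.4383 > 1 and Σzᵢ/Kᵢ = 1.2648 > 1, so g(0) = 0.4383 > 0 and g(1) = -0.2648 < 0.
Iterate (Newton) starting at ψ = 0.5:
  ψ = 0.5000: g = 0.06280, g' = -0.5870 → ψ = 0.6070
  ψ = 0.6070: g = 0.00033, g' = -0.5851 → ψ = 0.6076
Converged at ψ = 0.6076.
Compositions from xᵢ = zᵢ/(1+ψ(Kᵢ−1)), yᵢ = Kᵢxᵢ:
  diethyl ether: x = 0.2082, y = 0.5272
  acetone: x = 0.1171, y = 0.1719
  n-heptane: x = 0.6747, y = 0.3009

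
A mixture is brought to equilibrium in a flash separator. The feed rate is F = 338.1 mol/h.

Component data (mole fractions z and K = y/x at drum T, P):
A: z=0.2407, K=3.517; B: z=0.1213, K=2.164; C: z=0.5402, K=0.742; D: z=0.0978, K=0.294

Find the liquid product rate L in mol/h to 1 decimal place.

Let ψ = V/F and solve Σ zᵢ(Kᵢ−1)/(1+ψ(Kᵢ−1)) = 0.
Feasibility: ΣzᵢKᵢ = 1.5386, Σzᵢ/Kᵢ = 1.1852 — both > 1, two phases present.
Newton iteration, ψ⁰ = 0.5:
  ψ = 0.5000: g = 0.09077, g' = -0.5285 → ψ = 0.6718
  ψ = 0.6718: g = 0.00447, g' = -0.4913 → ψ = 0.6808
Converged at ψ = 0.6808.
Then V = ψ·F = 0.6808·338.1 = 230.2 mol/h and L = F − V = 107.9 mol/h.

L = 107.9 mol/h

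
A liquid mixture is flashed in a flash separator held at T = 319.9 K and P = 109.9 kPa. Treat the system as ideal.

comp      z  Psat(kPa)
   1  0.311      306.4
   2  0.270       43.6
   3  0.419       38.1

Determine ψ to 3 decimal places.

ψ = 0.105

Raoult's law: Kᵢ = Pᵢˢᵃᵗ/P = Pᵢˢᵃᵗ/109.9.
  K_1 = 306.4/109.9 = 2.78799, K_2 = 43.6/109.9 = 0.39672, K_3 = 38.1/109.9 = 0.34668
Rachford–Rice: g(ψ) = Σ zᵢ(Kᵢ−1)/(1+ψ(Kᵢ−1)) = 0.
Feasibility: ΣzᵢKᵢ = 1.119, Σzᵢ/Kᵢ = 2.001 — both > 1, two phases present.
Newton iteration, ψ⁰ = 0.5:
  ψ = 0.500: g = -0.3462, g' = -0.873 → ψ = 0.103
  ψ = 0.103: g = 0.0019, g' = -1.025 → ψ = 0.105
Converged at ψ = 0.105.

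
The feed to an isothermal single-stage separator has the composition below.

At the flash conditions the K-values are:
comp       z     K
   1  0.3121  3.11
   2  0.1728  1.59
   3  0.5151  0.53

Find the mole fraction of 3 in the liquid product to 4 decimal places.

x_3 = 0.7444

Material balance + equilibrium reduce to Σ zᵢ(Kᵢ−1)/(1+V/F(Kᵢ−1)) = 0.
Feasibility: ΣzᵢKᵢ = 1.5184, Σzᵢ/Kᵢ = 1.1809 — both > 1, two phases present.
Iterate (Newton) starting at V/F = 0.5:
  V/F = 0.5000: g = 0.08271, g' = -0.5593 → V/F = 0.6479
  V/F = 0.6479: g = 0.00388, g' = -0.5147 → V/F = 0.6554
Converged at V/F = 0.6554.
Compositions from xᵢ = zᵢ/(1+V/F(Kᵢ−1)), yᵢ = Kᵢxᵢ:
  1: x = 0.1310, y = 0.4073
  2: x = 0.1246, y = 0.1981
  3: x = 0.7444, y = 0.3945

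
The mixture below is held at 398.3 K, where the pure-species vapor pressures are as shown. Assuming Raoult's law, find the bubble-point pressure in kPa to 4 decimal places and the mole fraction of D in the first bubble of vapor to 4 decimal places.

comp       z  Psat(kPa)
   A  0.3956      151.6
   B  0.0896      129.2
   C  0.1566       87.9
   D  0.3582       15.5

At the bubble point ψ → 0, so ΣzᵢKᵢ = 1 with Kᵢ = Pᵢˢᵃᵗ/P ⇒ P = ΣzᵢPᵢˢᵃᵗ.
P = 0.3956·151.6 + 0.0896·129.2 + 0.1566·87.9 + 0.3582·15.5 = 90.8665 kPa
yᵢ = zᵢPᵢˢᵃᵗ/P ⇒ y_D = 0.3582·15.5/90.8665 = 0.0611

Pbub = 90.8665 kPa, y_D = 0.0611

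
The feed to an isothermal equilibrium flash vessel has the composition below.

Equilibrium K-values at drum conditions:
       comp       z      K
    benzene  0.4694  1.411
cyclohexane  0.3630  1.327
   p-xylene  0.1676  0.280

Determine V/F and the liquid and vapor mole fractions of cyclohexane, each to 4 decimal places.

V/F = 0.7073, x_cyclohexane = 0.2948, y_cyclohexane = 0.3912

Material balance + equilibrium reduce to Σ zᵢ(Kᵢ−1)/(1+V/F(Kᵢ−1)) = 0.
g(0) = ΣzᵢKᵢ − 1 = 0.1910 and g(1) = 1 − Σzᵢ/Kᵢ = -0.2048, so a root lies in (0, 1).
Newton iteration, V/F⁰ = 0.35:
  V/F = 0.3500: g = 0.11385, g' = -0.2471 → V/F = 0.8107
  V/F = 0.8107: g = -0.05131, g' = -0.5701 → V/F = 0.7207
  V/F = 0.7207: g = -0.00591, g' = -0.4480 → V/F = 0.7075
  V/F = 0.7075: g = -0.00009, g' = -0.4341 → V/F = 0.7073
Converged at V/F = 0.7073.
Compositions from xᵢ = zᵢ/(1+V/F(Kᵢ−1)), yᵢ = Kᵢxᵢ:
  benzene: x = 0.3637, y = 0.5132
  cyclohexane: x = 0.2948, y = 0.3912
  p-xylene: x = 0.3415, y = 0.0956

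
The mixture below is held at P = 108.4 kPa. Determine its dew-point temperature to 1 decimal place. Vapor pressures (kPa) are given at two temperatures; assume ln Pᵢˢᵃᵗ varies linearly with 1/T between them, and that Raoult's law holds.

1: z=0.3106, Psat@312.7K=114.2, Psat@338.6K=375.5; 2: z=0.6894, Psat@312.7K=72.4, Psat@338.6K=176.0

T = 320.0 K

Dew-point temperature: Σzᵢ·P/Pᵢˢᵃᵗ(T) = 1. Interpolate ln Pᵢˢᵃᵗ = aᵢ + bᵢ/T.
  T = 312.7 K: ΣzᵢP/Pᵢˢᵃᵗ = 1.3270
  T = 338.6 K: ΣzᵢP/Pᵢˢᵃᵗ = 0.5143
  T = 325.6 K: ΣzᵢP/Pᵢˢᵃᵗ = 0.8107
  T = 319.1 K: ΣzᵢP/Pᵢˢᵃᵗ = 1.0335
  T = 322.4 K: ΣzᵢP/Pᵢˢᵃᵗ = 0.9124
  T = 320.8 K: ΣzᵢP/Pᵢˢᵃᵗ = 0.9689
Interpolating between 319.1 K and 320.8 K gives T ≈ 320.0 K.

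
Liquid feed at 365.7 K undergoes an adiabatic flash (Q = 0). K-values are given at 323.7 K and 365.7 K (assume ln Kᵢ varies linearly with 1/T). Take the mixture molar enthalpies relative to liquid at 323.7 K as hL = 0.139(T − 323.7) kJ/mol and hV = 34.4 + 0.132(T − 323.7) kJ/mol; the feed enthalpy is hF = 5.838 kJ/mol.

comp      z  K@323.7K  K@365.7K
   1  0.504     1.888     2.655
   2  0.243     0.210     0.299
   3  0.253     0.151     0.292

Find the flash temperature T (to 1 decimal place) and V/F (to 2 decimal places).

Adiabatic flash: solve Rachford–Rice at each trial T, then check hF = ψ·hV(T) + (1−ψ)·hL(T).
  T = 323.7 K: K = (1.888, 0.210, 0.151), RR gives ψ = 0.056, H_out = 1.925 kJ/mol
  T = 365.7 K: K = (2.655, 0.299, 0.292), RR gives ψ = 0.416, H_out = 20.013 kJ/mol
  T = 344.7 K: K = (2.262, 0.253, 0.214), RR gives ψ = 0.264, H_out = 11.975 kJ/mol
  T = 334.2 K: K = (2.073, 0.231, 0.181), RR gives ψ = 0.172, H_out = 7.359 kJ/mol
  T = 328.9 K: K = (1.979, 0.220, 0.165), RR gives ψ = 0.117, H_out = 4.749 kJ/mol
  T = 331.5 K: K = (2.025, 0.226, 0.173), RR gives ψ = 0.145, H_out = 6.059 kJ/mol
  T = 330.2 K: K = (2.002, 0.223, 0.169), RR gives ψ = 0.131, H_out = 5.412 kJ/mol
Linear interpolation between T = 330.2 (H_out = 5.412) and T = 331.5 (H_out = 6.059) on hF = 5.838 gives T ≈ 331.1 K, at which ψ = 0.14.

T = 331.1 K, V/F = 0.14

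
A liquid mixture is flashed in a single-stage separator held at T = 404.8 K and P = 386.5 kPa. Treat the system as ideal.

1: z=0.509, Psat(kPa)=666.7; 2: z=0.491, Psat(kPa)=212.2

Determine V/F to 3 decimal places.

V/F = 0.451

Raoult's law: Kᵢ = Pᵢˢᵃᵗ/P = Pᵢˢᵃᵗ/386.5.
  K_1 = 666.7/386.5 = 1.72497, K_2 = 212.2/386.5 = 0.54903
Newton–Raphson from V/F = 0.5:
  V/F = 0.500: g = -0.0151, g' = -0.311 → V/F = 0.452
  V/F = 0.452: g = -0.0000, g' = -0.309 → V/F = 0.451
Converged at V/F = 0.451.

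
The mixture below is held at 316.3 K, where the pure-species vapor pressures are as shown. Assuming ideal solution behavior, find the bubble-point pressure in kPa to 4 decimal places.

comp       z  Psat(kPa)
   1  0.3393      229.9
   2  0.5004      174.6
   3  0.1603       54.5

At the bubble point ψ → 0, so ΣzᵢKᵢ = 1 with Kᵢ = Pᵢˢᵃᵗ/P ⇒ P = ΣzᵢPᵢˢᵃᵗ.
P = 0.3393·229.9 + 0.5004·174.6 + 0.1603·54.5 = 174.1113 kPa

Pbub = 174.1113 kPa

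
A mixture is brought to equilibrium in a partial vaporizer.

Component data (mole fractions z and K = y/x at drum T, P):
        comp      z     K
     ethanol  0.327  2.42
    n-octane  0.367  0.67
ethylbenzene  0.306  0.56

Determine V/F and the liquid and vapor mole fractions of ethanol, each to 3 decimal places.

Rachford–Rice: g(V/F) = Σ zᵢ(Kᵢ−1)/(1+V/F(Kᵢ−1)) = 0.
Check two-phase: ΣzᵢKᵢ = 1.209 > 1 and Σzᵢ/Kᵢ = 1.229 > 1, so g(0) = 0.209 > 0 and g(1) = -0.229 < 0.
Iterate (Newton) starting at V/F = 0.3:
  V/F = 0.300: g = 0.0361, g' = -0.452 → V/F = 0.380
  V/F = 0.380: g = 0.0015, g' = -0.416 → V/F = 0.383
Converged at V/F = 0.383.
Compositions from xᵢ = zᵢ/(1+V/F(Kᵢ−1)), yᵢ = Kᵢxᵢ:
  ethanol: x = 0.212, y = 0.512
  n-octane: x = 0.420, y = 0.282
  ethylbenzene: x = 0.368, y = 0.206

V/F = 0.383, x_ethanol = 0.212, y_ethanol = 0.512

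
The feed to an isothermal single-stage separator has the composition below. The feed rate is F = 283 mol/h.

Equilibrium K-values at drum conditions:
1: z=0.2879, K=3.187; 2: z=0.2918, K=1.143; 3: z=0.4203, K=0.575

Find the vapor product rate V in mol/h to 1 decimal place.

V = 223.1 mol/h

Newton iteration, ψ⁰ = 0.5:
  ψ = 0.5000: g = 0.11287, g' = -0.4418 → ψ = 0.7555
  ψ = 0.7555: g = 0.01195, g' = -0.3653 → ψ = 0.7882
  ψ = 0.7882: g = 0.00006, g' = -0.3621 → ψ = 0.7884
Converged at ψ = 0.7884.
Then V = ψ·F = 0.7884·283 = 223.1 mol/h and L = F − V = 59.9 mol/h.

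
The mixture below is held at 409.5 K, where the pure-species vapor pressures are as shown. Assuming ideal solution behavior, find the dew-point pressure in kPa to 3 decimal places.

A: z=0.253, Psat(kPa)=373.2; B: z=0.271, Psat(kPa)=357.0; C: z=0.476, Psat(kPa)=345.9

Pdew = 355.474 kPa

At the dew point ψ → 1, so Σzᵢ/Kᵢ = 1 with Kᵢ = Pᵢˢᵃᵗ/P ⇒ 1/P = Σzᵢ/Pᵢˢᵃᵗ.
1/P = 0.253/373.2 + 0.271/357.0 + 0.476/345.9 = 0.002813 ⇒ P = 355.474 kPa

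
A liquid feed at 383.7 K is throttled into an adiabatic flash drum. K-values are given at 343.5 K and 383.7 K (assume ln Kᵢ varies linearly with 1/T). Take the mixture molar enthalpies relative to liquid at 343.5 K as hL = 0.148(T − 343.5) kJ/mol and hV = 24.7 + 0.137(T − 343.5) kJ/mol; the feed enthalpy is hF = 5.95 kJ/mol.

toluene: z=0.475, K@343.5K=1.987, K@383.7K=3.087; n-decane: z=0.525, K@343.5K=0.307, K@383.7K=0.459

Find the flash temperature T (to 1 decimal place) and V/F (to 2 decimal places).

Adiabatic flash: solve Rachford–Rice at each trial T, then check hF = ψ·hV(T) + (1−ψ)·hL(T).
  T = 343.5 K: K = (1.987, 0.307), RR gives ψ = 0.154, H_out = 3.792 kJ/mol
  T = 383.7 K: K = (3.087, 0.459), RR gives ψ = 0.626, H_out = 21.146 kJ/mol
  T = 363.6 K: K = (2.507, 0.380), RR gives ψ = 0.417, H_out = 13.188 kJ/mol
  T = 353.6 K: K = (2.241, 0.343), RR gives ψ = 0.299, H_out = 8.855 kJ/mol
  T = 348.6 K: K = (2.113, 0.325), RR gives ψ = 0.232, H_out = 6.466 kJ/mol
  T = 346.1 K: K = (2.051, 0.316), RR gives ψ = 0.195, H_out = 5.191 kJ/mol
  T = 347.4 K: K = (2.083, 0.321), RR gives ψ = 0.214, H_out = 5.862 kJ/mol
Linear interpolation between T = 347.4 (H_out = 5.862) and T = 348.6 (H_out = 6.466) on hF = 5.95 gives T ≈ 347.6 K, at which ψ = 0.22.

T = 347.6 K, V/F = 0.22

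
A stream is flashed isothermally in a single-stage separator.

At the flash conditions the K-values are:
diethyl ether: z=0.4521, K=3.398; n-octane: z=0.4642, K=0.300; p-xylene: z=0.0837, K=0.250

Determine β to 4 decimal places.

Newton iteration, β⁰ = 0.5:
  β = 0.5000: g = -0.10733, g' = -1.1965 → β = 0.4103
  β = 0.4103: g = -0.00008, g' = -1.2065 → β = 0.4102
Converged at β = 0.4102.

β = 0.4102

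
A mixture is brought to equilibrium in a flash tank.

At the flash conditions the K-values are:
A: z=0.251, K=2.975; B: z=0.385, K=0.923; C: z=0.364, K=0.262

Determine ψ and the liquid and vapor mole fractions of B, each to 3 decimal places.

Iterate (Newton) starting at ψ = 0.5:
  ψ = 0.500: g = -0.2071, g' = -0.748 → ψ = 0.223
  ψ = 0.223: g = -0.0077, g' = -0.758 → ψ = 0.213
Converged at ψ = 0.213.
Compositions from xᵢ = zᵢ/(1+ψ(Kᵢ−1)), yᵢ = Kᵢxᵢ:
  A: x = 0.177, y = 0.526
  B: x = 0.391, y = 0.361
  C: x = 0.432, y = 0.113

ψ = 0.213, x_B = 0.391, y_B = 0.361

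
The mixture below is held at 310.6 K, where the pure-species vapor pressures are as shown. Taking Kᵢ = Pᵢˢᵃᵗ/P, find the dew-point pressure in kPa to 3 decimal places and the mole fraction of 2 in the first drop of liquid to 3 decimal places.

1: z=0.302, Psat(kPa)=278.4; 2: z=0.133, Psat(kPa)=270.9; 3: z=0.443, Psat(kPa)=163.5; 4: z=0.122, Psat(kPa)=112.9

Pdew = 186.365 kPa, x_2 = 0.091

At the dew point ψ → 1, so Σzᵢ/Kᵢ = 1 with Kᵢ = Pᵢˢᵃᵗ/P ⇒ 1/P = Σzᵢ/Pᵢˢᵃᵗ.
1/P = 0.302/278.4 + 0.133/270.9 + 0.443/163.5 + 0.122/112.9 = 0.005366 ⇒ P = 186.365 kPa
xᵢ = zᵢP/Pᵢˢᵃᵗ ⇒ x_2 = 0.133·186.365/270.9 = 0.091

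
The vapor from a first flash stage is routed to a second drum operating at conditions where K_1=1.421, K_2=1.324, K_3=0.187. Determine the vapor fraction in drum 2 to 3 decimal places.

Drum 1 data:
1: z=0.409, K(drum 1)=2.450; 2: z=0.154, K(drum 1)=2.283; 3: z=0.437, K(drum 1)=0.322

Drum 1:
Rachford–Rice: g(ψ₁) = Σ zᵢ(Kᵢ−1)/(1+ψ₁(Kᵢ−1)) = 0.
Feasibility: ΣzᵢKᵢ = 1.494, Σzᵢ/Kᵢ = 1.592 — both > 1, two phases present.
Iterate (Newton) starting at ψ₁ = 0.5:
  ψ₁ = 0.500: g = 0.0159, g' = -0.843 → ψ₁ = 0.519
Converged at ψ₁ = 0.519.
Drum-1 compositions:
  1: x = 0.233, y = 0.572
  2: x = 0.092, y = 0.211
  3: x = 0.674, y = 0.217
Drum-2 feed = drum-1 vapor: z₂ = (0.5719, 0.2111, 0.2171).
Drum 2:
Rachford–Rice: g(ψ₂) = Σ zᵢ(Kᵢ−1)/(1+ψ₂(Kᵢ−1)) = 0.
Check two-phase: ΣzᵢKᵢ = 1.133 > 1 and Σzᵢ/Kᵢ = 1.723 > 1, so g(0) = 0.133 > 0 and g(1) = -0.723 < 0.
Iterate (Newton) starting at ψ₂ = 0.5:
  ψ₂ = 0.500: g = -0.0396, g' = -0.493 → ψ₂ = 0.420
  ψ₂ = 0.420: g = -0.0031, g' = -0.421 → ψ₂ = 0.412
Converged at ψ₂ = 0.412.
  1: x = 0.487, y = 0.692
  2: x = 0.186, y = 0.247
  3: x = 0.327, y = 0.061

V/F (drum 2) = 0.412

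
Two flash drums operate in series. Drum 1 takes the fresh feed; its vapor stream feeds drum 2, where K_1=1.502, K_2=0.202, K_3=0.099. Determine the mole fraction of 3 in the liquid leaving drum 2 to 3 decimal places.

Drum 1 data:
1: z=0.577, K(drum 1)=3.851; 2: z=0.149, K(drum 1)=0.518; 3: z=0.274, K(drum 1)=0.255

x_3 (drum 2) = 0.211

Drum 1:
Newton–Raphson from ψ₁ = 0.5:
  ψ₁ = 0.500: g = 0.2583, g' = -1.244 → ψ₁ = 0.708
  ψ₁ = 0.708: g = 0.0043, g' = -1.275 → ψ₁ = 0.711
Converged at ψ₁ = 0.711.
Drum-1 compositions:
  1: x = 0.191, y = 0.734
  2: x = 0.227, y = 0.117
  3: x = 0.583, y = 0.149
Drum-2 feed = drum-1 vapor: z₂ = (0.7340, 0.1174, 0.1486).
Drum 2:
Rachford–Rice: g(ψ₂) = Σ zᵢ(Kᵢ−1)/(1+ψ₂(Kᵢ−1)) = 0.
Check two-phase: ΣzᵢKᵢ = 1.141 > 1 and Σzᵢ/Kᵢ = 2.571 > 1, so g(0) = 0.141 > 0 and g(1) = -1.571 < 0.
Iterate (Newton) starting at ψ₂ = 0.51:
  ψ₂ = 0.510: g = -0.1124, g' = -0.743 → ψ₂ = 0.359
  ψ₂ = 0.359: g = -0.0169, g' = -0.543 → ψ₂ = 0.328
  ψ₂ = 0.328: g = -0.0004, g' = -0.516 → ψ₂ = 0.327
Converged at ψ₂ = 0.327.
  1: x = 0.631, y = 0.947
  2: x = 0.159, y = 0.032
  3: x = 0.211, y = 0.021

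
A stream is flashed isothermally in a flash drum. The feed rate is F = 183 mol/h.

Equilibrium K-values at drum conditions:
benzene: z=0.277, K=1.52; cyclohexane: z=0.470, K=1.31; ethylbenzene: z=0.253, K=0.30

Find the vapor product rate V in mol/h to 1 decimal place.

V = 74.8 mol/h

Material balance + equilibrium reduce to Σ zᵢ(Kᵢ−1)/(1+V/F(Kᵢ−1)) = 0.
Check two-phase: ΣzᵢKᵢ = 1.113 > 1 and Σzᵢ/Kᵢ = 1.384 > 1, so g(0) = 0.113 > 0 and g(1) = -0.384 < 0.
Newton–Raphson from V/F = 0.42:
  V/F = 0.420: g = -0.0037, g' = -0.335 → V/F = 0.409
Converged at V/F = 0.409.
Then V = V/F·F = 0.4088·183 = 74.8 mol/h and L = F − V = 108.2 mol/h.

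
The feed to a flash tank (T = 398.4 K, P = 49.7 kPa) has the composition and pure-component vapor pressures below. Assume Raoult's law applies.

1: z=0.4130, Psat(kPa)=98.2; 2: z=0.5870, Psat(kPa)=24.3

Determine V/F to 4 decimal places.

V/F = 0.2066

Raoult's law: Kᵢ = Pᵢˢᵃᵗ/P = Pᵢˢᵃᵗ/49.7.
  K_1 = 98.2/49.7 = 1.975855, K_2 = 24.3/49.7 = 0.488934
Binary case is linear: z₁(K₁−1)(1+V/F(K₂−1)) + z₂(K₂−1)(1+V/F(K₁−1)) = 0
⇒ V/F = [z₁(K₁−1)+z₂(K₂−1)] / [−(K₁−1)(K₂−1)] = 0.10303/0.49873 = 0.2066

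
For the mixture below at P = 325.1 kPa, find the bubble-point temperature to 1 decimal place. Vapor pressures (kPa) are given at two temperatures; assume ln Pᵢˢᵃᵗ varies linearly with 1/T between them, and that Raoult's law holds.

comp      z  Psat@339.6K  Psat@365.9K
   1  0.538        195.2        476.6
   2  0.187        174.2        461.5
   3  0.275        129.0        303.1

T = 357.6 K

Bubble-point temperature: ΣzᵢPᵢˢᵃᵗ(T) = P. Interpolate ln Pᵢˢᵃᵗ = aᵢ + bᵢ/T.
  T = 339.6 K: ΣzᵢPᵢˢᵃᵗ = 173.07 kPa
  T = 365.9 K: ΣzᵢPᵢˢᵃᵗ = 426.06 kPa
  T = 352.8 K: ΣzᵢPᵢˢᵃᵗ = 276.57 kPa
  T = 359.4 K: ΣzᵢPᵢˢᵃᵗ = 345.18 kPa
  T = 356.1 K: ΣzᵢPᵢˢᵃᵗ = 309.29 kPa
  T = 357.8 K: ΣzᵢPᵢˢᵃᵗ = 327.37 kPa
Interpolating between 356.1 K and 357.8 K gives T ≈ 357.6 K.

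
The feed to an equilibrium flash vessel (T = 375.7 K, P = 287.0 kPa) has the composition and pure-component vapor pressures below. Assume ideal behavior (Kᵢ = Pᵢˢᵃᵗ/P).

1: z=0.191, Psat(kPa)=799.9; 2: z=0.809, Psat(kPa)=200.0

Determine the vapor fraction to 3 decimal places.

Raoult's law: Kᵢ = Pᵢˢᵃᵗ/P = Pᵢˢᵃᵗ/287.0.
  K_1 = 799.9/287.0 = 2.78711, K_2 = 200.0/287.0 = 0.69686
Rachford–Rice: g(ψ) = Σ zᵢ(Kᵢ−1)/(1+ψ(Kᵢ−1)) = 0.
Check two-phase: ΣzᵢKᵢ = 1.096 > 1 and Σzᵢ/Kᵢ = 1.229 > 1, so g(0) = 0.096 > 0 and g(1) = -0.229 < 0.
Binary case is linear: z₁(K₁−1)(1+ψ(K₂−1)) + z₂(K₂−1)(1+ψ(K₁−1)) = 0
⇒ ψ = [z₁(K₁−1)+z₂(K₂−1)] / [−(K₁−1)(K₂−1)] = 0.0961/0.5417 = 0.177

ψ = 0.177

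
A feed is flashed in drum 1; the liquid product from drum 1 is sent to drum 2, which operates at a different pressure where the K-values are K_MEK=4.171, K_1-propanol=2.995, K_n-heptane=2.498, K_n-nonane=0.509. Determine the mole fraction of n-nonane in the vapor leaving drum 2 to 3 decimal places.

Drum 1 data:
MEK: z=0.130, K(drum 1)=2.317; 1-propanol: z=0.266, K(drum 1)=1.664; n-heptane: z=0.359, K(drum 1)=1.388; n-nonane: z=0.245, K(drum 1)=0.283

Drum 1:
Iterate (Newton) starting at ψ₁ = 0.5:
  ψ₁ = 0.500: g = 0.0787, g' = -0.492 → ψ₁ = 0.660
  ψ₁ = 0.660: g = -0.0081, g' = -0.609 → ψ₁ = 0.647
  ψ₁ = 0.647: g = -0.0001, g' = -0.595 → ψ₁ = 0.646
Converged at ψ₁ = 0.646.
Drum-1 compositions:
  MEK: x = 0.070, y = 0.163
  1-propanol: x = 0.186, y = 0.310
  n-heptane: x = 0.287, y = 0.398
  n-nonane: x = 0.457, y = 0.129
Drum-2 feed = drum-1 liquid: z₂ = (0.0702, 0.1861, 0.2870, 0.4567).
Drum 2:
Let ψ₂ = V/F and solve Σ zᵢ(Kᵢ−1)/(1+ψ₂(Kᵢ−1)) = 0.
Feasibility: ΣzᵢKᵢ = 1.800, Σzᵢ/Kᵢ = 1.091 — both > 1, two phases present.
Newton–Raphson from ψ₂ = 0.34:
  ψ₂ = 0.340: g = 0.3441, g' = -0.868 → ψ₂ = 0.736
  ψ₂ = 0.736: g = 0.0703, g' = -0.601 → ψ₂ = 0.854
Converged at ψ₂ = 0.854.
  MEK: x = 0.019, y = 0.079
  1-propanol: x = 0.069, y = 0.206
  n-heptane: x = 0.126, y = 0.315
  n-nonane: x = 0.786, y = 0.400

y_n-nonane (drum 2) = 0.400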